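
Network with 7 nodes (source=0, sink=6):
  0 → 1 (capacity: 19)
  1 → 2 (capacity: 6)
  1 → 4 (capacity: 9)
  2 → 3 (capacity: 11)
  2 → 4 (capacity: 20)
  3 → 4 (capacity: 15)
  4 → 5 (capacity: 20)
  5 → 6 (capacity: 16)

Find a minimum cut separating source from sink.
Min cut value = 15, edges: (1,2), (1,4)

Min cut value: 15
Partition: S = [0, 1], T = [2, 3, 4, 5, 6]
Cut edges: (1,2), (1,4)

By max-flow min-cut theorem, max flow = min cut = 15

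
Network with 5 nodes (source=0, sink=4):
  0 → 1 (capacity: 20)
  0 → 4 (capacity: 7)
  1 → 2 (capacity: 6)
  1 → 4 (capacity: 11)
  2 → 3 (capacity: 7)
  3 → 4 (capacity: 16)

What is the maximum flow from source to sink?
Maximum flow = 24

Max flow: 24

Flow assignment:
  0 → 1: 17/20
  0 → 4: 7/7
  1 → 2: 6/6
  1 → 4: 11/11
  2 → 3: 6/7
  3 → 4: 6/16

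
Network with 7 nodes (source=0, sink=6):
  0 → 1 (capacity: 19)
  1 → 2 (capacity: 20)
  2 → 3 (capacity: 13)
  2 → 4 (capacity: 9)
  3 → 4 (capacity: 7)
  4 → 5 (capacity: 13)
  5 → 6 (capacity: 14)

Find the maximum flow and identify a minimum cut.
Max flow = 13, Min cut edges: (4,5)

Maximum flow: 13
Minimum cut: (4,5)
Partition: S = [0, 1, 2, 3, 4], T = [5, 6]

Max-flow min-cut theorem verified: both equal 13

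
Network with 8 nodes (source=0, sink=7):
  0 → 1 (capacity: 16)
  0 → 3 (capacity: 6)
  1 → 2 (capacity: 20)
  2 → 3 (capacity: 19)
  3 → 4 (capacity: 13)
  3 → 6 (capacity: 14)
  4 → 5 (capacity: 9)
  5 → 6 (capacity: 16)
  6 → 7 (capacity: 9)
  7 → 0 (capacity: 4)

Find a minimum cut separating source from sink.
Min cut value = 9, edges: (6,7)

Min cut value: 9
Partition: S = [0, 1, 2, 3, 4, 5, 6], T = [7]
Cut edges: (6,7)

By max-flow min-cut theorem, max flow = min cut = 9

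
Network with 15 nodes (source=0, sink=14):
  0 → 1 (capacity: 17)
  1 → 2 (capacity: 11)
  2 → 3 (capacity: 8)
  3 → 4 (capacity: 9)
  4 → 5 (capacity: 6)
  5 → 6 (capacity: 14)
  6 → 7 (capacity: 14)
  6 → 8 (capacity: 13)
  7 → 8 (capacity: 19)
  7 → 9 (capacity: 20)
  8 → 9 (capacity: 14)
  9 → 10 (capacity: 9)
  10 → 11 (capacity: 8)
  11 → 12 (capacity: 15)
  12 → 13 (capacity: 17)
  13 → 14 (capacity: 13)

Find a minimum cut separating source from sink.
Min cut value = 6, edges: (4,5)

Min cut value: 6
Partition: S = [0, 1, 2, 3, 4], T = [5, 6, 7, 8, 9, 10, 11, 12, 13, 14]
Cut edges: (4,5)

By max-flow min-cut theorem, max flow = min cut = 6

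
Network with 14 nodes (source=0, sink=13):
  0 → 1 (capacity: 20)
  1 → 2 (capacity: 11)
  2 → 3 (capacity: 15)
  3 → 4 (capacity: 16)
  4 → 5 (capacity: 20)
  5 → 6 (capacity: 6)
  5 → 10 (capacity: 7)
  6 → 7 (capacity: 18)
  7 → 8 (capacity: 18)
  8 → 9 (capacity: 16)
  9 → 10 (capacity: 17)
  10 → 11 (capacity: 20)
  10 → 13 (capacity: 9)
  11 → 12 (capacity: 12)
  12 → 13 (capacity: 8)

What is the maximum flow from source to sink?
Maximum flow = 11

Max flow: 11

Flow assignment:
  0 → 1: 11/20
  1 → 2: 11/11
  2 → 3: 11/15
  3 → 4: 11/16
  4 → 5: 11/20
  5 → 6: 4/6
  5 → 10: 7/7
  6 → 7: 4/18
  7 → 8: 4/18
  8 → 9: 4/16
  9 → 10: 4/17
  10 → 11: 2/20
  10 → 13: 9/9
  11 → 12: 2/12
  12 → 13: 2/8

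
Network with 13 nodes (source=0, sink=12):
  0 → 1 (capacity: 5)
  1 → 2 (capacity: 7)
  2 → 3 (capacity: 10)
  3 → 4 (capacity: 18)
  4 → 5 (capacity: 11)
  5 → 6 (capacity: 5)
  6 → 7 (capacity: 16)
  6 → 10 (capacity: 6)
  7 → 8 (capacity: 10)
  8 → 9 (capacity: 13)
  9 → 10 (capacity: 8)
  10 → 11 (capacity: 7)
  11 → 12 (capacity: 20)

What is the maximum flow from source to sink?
Maximum flow = 5

Max flow: 5

Flow assignment:
  0 → 1: 5/5
  1 → 2: 5/7
  2 → 3: 5/10
  3 → 4: 5/18
  4 → 5: 5/11
  5 → 6: 5/5
  6 → 10: 5/6
  10 → 11: 5/7
  11 → 12: 5/20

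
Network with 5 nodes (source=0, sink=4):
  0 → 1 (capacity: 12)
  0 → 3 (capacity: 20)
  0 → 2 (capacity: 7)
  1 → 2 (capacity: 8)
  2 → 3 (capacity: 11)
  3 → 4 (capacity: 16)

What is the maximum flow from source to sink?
Maximum flow = 16

Max flow: 16

Flow assignment:
  0 → 1: 8/12
  0 → 3: 5/20
  0 → 2: 3/7
  1 → 2: 8/8
  2 → 3: 11/11
  3 → 4: 16/16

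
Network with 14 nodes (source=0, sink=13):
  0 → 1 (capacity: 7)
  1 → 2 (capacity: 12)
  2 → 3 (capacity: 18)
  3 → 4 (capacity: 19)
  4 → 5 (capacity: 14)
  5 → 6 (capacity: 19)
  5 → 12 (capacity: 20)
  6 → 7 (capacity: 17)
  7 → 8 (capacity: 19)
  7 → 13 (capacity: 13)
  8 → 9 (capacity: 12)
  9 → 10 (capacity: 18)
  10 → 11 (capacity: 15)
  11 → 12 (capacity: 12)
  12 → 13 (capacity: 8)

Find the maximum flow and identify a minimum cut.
Max flow = 7, Min cut edges: (0,1)

Maximum flow: 7
Minimum cut: (0,1)
Partition: S = [0], T = [1, 2, 3, 4, 5, 6, 7, 8, 9, 10, 11, 12, 13]

Max-flow min-cut theorem verified: both equal 7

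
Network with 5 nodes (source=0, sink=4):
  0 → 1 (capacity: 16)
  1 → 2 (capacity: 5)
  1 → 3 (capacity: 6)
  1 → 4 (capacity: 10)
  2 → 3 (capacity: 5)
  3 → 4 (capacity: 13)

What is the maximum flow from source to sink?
Maximum flow = 16

Max flow: 16

Flow assignment:
  0 → 1: 16/16
  1 → 3: 6/6
  1 → 4: 10/10
  3 → 4: 6/13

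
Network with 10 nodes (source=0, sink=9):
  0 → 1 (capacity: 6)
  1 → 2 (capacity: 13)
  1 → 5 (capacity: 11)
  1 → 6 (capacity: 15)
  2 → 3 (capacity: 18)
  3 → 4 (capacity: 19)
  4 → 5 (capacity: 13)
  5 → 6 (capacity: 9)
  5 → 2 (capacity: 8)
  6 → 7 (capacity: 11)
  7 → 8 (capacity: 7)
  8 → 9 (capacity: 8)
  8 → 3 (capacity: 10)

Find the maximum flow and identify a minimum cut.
Max flow = 6, Min cut edges: (0,1)

Maximum flow: 6
Minimum cut: (0,1)
Partition: S = [0], T = [1, 2, 3, 4, 5, 6, 7, 8, 9]

Max-flow min-cut theorem verified: both equal 6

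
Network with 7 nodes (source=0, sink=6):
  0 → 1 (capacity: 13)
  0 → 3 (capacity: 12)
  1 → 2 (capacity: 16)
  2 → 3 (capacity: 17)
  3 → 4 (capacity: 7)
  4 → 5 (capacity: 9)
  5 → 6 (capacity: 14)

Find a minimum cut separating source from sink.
Min cut value = 7, edges: (3,4)

Min cut value: 7
Partition: S = [0, 1, 2, 3], T = [4, 5, 6]
Cut edges: (3,4)

By max-flow min-cut theorem, max flow = min cut = 7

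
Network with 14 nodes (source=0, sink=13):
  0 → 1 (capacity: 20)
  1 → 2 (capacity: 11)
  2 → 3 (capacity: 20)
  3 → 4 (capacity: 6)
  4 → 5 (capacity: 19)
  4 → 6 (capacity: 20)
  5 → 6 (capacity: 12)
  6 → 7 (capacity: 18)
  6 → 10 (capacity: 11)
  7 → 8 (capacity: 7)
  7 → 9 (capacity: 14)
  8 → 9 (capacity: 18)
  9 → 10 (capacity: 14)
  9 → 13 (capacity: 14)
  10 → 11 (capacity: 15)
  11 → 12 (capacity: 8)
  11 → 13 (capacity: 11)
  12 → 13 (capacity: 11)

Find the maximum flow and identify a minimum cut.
Max flow = 6, Min cut edges: (3,4)

Maximum flow: 6
Minimum cut: (3,4)
Partition: S = [0, 1, 2, 3], T = [4, 5, 6, 7, 8, 9, 10, 11, 12, 13]

Max-flow min-cut theorem verified: both equal 6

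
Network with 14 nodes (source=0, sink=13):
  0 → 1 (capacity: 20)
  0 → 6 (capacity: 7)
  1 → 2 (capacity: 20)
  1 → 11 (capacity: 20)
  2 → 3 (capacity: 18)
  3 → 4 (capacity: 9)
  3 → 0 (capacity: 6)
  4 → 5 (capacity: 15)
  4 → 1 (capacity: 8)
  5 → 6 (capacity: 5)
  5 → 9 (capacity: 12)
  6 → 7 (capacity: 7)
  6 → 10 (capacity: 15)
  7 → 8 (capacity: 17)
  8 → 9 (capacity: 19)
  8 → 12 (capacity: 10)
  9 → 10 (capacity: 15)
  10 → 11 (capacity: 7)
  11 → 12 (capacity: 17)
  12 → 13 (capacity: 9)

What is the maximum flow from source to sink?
Maximum flow = 9

Max flow: 9

Flow assignment:
  0 → 1: 9/20
  1 → 2: 3/20
  1 → 11: 9/20
  2 → 3: 3/18
  3 → 4: 3/9
  4 → 1: 3/8
  11 → 12: 9/17
  12 → 13: 9/9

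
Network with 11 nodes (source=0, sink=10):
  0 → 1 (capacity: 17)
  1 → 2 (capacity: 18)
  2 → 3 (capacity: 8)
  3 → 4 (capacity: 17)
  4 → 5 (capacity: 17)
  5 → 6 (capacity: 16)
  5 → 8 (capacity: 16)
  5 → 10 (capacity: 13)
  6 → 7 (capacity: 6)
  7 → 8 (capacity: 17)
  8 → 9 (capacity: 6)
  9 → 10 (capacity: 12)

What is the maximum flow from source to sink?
Maximum flow = 8

Max flow: 8

Flow assignment:
  0 → 1: 8/17
  1 → 2: 8/18
  2 → 3: 8/8
  3 → 4: 8/17
  4 → 5: 8/17
  5 → 10: 8/13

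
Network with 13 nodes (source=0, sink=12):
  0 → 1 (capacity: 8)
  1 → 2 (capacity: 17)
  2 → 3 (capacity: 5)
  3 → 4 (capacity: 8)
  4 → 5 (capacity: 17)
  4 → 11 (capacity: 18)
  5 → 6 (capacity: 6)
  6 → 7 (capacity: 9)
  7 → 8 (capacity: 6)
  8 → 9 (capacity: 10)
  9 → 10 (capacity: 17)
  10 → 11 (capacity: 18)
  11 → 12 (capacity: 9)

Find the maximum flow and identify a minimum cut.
Max flow = 5, Min cut edges: (2,3)

Maximum flow: 5
Minimum cut: (2,3)
Partition: S = [0, 1, 2], T = [3, 4, 5, 6, 7, 8, 9, 10, 11, 12]

Max-flow min-cut theorem verified: both equal 5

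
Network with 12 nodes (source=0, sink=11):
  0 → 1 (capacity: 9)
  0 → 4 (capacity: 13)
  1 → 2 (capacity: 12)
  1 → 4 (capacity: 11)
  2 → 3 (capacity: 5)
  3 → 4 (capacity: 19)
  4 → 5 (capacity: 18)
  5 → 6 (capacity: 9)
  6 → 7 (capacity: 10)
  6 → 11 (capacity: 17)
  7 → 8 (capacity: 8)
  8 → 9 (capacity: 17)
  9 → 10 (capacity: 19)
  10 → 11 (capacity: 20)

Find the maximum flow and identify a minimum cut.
Max flow = 9, Min cut edges: (5,6)

Maximum flow: 9
Minimum cut: (5,6)
Partition: S = [0, 1, 2, 3, 4, 5], T = [6, 7, 8, 9, 10, 11]

Max-flow min-cut theorem verified: both equal 9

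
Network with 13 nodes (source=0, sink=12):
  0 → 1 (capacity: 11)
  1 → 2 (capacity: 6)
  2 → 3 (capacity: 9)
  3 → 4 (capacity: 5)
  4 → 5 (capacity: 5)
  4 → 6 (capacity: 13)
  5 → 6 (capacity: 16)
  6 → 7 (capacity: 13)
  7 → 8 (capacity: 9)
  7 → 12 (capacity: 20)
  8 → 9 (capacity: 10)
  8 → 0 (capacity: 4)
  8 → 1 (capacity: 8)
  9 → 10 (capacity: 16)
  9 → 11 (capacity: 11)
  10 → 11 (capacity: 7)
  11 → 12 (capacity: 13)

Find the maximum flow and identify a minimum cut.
Max flow = 5, Min cut edges: (3,4)

Maximum flow: 5
Minimum cut: (3,4)
Partition: S = [0, 1, 2, 3], T = [4, 5, 6, 7, 8, 9, 10, 11, 12]

Max-flow min-cut theorem verified: both equal 5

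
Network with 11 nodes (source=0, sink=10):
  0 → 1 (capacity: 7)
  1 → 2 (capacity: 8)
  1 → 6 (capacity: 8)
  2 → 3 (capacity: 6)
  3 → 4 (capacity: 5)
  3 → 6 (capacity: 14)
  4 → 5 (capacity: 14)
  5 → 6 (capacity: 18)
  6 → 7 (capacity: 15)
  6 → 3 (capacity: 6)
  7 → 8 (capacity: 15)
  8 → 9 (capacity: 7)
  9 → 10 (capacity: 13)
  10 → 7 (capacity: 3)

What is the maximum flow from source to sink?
Maximum flow = 7

Max flow: 7

Flow assignment:
  0 → 1: 7/7
  1 → 6: 7/8
  6 → 7: 7/15
  7 → 8: 7/15
  8 → 9: 7/7
  9 → 10: 7/13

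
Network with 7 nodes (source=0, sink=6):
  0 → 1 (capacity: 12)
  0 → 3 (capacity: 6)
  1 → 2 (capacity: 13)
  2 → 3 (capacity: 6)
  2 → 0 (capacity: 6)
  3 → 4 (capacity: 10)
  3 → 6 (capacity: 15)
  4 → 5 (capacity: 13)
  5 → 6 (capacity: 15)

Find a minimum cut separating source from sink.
Min cut value = 12, edges: (0,3), (2,3)

Min cut value: 12
Partition: S = [0, 1, 2], T = [3, 4, 5, 6]
Cut edges: (0,3), (2,3)

By max-flow min-cut theorem, max flow = min cut = 12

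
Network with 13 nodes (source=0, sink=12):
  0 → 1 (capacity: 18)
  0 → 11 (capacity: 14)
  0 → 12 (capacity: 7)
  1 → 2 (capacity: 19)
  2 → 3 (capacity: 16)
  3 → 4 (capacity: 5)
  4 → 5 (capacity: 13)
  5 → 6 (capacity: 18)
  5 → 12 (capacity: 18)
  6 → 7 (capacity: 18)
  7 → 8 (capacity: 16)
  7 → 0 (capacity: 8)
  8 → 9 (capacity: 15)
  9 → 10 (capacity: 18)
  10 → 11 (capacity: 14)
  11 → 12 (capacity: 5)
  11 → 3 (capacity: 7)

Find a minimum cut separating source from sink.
Min cut value = 17, edges: (0,12), (3,4), (11,12)

Min cut value: 17
Partition: S = [0, 1, 2, 3, 6, 7, 8, 9, 10, 11], T = [4, 5, 12]
Cut edges: (0,12), (3,4), (11,12)

By max-flow min-cut theorem, max flow = min cut = 17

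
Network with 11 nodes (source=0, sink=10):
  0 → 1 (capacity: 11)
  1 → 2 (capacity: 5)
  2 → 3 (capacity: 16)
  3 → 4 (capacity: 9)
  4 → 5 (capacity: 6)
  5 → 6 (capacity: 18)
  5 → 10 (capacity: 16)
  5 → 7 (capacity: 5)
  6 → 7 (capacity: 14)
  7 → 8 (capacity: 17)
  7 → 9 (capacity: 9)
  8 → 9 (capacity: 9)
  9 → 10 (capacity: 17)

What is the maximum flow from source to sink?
Maximum flow = 5

Max flow: 5

Flow assignment:
  0 → 1: 5/11
  1 → 2: 5/5
  2 → 3: 5/16
  3 → 4: 5/9
  4 → 5: 5/6
  5 → 10: 5/16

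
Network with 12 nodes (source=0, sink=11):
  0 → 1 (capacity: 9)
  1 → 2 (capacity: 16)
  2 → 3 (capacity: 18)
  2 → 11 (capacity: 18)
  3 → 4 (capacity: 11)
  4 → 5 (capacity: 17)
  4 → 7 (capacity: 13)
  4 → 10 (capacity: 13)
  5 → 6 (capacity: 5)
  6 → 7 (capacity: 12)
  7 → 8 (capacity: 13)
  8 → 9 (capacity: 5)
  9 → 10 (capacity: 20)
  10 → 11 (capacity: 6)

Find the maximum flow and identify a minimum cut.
Max flow = 9, Min cut edges: (0,1)

Maximum flow: 9
Minimum cut: (0,1)
Partition: S = [0], T = [1, 2, 3, 4, 5, 6, 7, 8, 9, 10, 11]

Max-flow min-cut theorem verified: both equal 9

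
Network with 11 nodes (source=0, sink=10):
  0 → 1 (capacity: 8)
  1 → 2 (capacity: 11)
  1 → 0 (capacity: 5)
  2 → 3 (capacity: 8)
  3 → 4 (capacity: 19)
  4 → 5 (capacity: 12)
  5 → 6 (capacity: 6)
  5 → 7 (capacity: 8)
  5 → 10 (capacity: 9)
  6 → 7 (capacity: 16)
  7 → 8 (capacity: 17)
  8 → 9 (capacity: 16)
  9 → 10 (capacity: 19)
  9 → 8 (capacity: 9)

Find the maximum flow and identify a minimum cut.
Max flow = 8, Min cut edges: (2,3)

Maximum flow: 8
Minimum cut: (2,3)
Partition: S = [0, 1, 2], T = [3, 4, 5, 6, 7, 8, 9, 10]

Max-flow min-cut theorem verified: both equal 8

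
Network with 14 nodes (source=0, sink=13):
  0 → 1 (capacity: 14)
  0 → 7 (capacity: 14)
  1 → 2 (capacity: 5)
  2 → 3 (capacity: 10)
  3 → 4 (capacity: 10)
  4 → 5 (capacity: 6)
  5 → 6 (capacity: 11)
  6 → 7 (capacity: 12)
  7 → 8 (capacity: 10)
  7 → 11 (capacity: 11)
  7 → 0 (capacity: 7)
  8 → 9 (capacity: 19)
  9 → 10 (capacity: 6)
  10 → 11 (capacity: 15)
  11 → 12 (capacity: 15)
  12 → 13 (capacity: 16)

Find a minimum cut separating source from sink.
Min cut value = 15, edges: (11,12)

Min cut value: 15
Partition: S = [0, 1, 2, 3, 4, 5, 6, 7, 8, 9, 10, 11], T = [12, 13]
Cut edges: (11,12)

By max-flow min-cut theorem, max flow = min cut = 15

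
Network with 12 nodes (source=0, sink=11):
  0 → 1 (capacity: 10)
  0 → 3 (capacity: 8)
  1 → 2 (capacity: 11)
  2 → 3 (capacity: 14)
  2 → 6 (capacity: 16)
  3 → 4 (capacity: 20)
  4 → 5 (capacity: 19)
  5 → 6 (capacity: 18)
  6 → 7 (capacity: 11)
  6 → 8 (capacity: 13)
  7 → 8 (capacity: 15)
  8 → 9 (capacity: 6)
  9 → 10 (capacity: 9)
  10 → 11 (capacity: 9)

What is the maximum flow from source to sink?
Maximum flow = 6

Max flow: 6

Flow assignment:
  0 → 3: 6/8
  3 → 4: 6/20
  4 → 5: 6/19
  5 → 6: 6/18
  6 → 8: 6/13
  8 → 9: 6/6
  9 → 10: 6/9
  10 → 11: 6/9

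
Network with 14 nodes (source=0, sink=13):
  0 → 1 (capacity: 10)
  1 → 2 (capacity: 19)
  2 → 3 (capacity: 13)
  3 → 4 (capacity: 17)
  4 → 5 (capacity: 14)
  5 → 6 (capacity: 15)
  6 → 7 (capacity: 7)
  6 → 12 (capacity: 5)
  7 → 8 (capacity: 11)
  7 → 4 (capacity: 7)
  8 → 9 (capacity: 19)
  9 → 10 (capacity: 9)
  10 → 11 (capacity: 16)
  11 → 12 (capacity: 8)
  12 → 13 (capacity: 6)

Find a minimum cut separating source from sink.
Min cut value = 6, edges: (12,13)

Min cut value: 6
Partition: S = [0, 1, 2, 3, 4, 5, 6, 7, 8, 9, 10, 11, 12], T = [13]
Cut edges: (12,13)

By max-flow min-cut theorem, max flow = min cut = 6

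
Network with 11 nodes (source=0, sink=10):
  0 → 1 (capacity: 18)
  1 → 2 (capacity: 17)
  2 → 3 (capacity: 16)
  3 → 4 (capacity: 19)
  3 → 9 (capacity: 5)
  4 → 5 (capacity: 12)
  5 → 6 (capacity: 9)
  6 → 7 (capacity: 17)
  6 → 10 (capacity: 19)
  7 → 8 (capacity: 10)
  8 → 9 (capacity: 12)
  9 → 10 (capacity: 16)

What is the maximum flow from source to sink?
Maximum flow = 14

Max flow: 14

Flow assignment:
  0 → 1: 14/18
  1 → 2: 14/17
  2 → 3: 14/16
  3 → 4: 9/19
  3 → 9: 5/5
  4 → 5: 9/12
  5 → 6: 9/9
  6 → 10: 9/19
  9 → 10: 5/16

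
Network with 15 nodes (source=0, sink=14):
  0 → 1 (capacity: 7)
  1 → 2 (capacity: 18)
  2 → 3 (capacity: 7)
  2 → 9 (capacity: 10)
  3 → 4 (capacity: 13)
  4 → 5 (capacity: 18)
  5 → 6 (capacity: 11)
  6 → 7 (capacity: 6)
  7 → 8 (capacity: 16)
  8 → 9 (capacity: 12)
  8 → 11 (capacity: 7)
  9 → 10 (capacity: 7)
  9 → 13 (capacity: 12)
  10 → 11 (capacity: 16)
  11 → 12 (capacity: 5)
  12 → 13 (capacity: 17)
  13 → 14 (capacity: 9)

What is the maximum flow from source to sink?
Maximum flow = 7

Max flow: 7

Flow assignment:
  0 → 1: 7/7
  1 → 2: 7/18
  2 → 9: 7/10
  9 → 13: 7/12
  13 → 14: 7/9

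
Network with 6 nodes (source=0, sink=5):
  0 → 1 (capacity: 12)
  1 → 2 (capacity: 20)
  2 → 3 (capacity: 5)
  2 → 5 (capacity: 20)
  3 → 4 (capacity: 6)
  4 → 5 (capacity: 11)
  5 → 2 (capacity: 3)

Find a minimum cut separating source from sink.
Min cut value = 12, edges: (0,1)

Min cut value: 12
Partition: S = [0], T = [1, 2, 3, 4, 5]
Cut edges: (0,1)

By max-flow min-cut theorem, max flow = min cut = 12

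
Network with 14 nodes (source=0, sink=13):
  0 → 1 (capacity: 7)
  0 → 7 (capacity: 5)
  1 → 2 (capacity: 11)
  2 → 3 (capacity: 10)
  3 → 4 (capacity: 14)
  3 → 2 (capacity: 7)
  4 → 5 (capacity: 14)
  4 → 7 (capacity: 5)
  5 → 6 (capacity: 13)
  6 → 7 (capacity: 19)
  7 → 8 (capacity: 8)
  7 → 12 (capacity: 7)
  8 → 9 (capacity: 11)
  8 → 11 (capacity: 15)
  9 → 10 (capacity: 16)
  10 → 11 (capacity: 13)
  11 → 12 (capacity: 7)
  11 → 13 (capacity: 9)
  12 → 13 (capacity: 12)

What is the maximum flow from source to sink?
Maximum flow = 12

Max flow: 12

Flow assignment:
  0 → 1: 7/7
  0 → 7: 5/5
  1 → 2: 7/11
  2 → 3: 7/10
  3 → 4: 7/14
  4 → 5: 2/14
  4 → 7: 5/5
  5 → 6: 2/13
  6 → 7: 2/19
  7 → 8: 5/8
  7 → 12: 7/7
  8 → 11: 5/15
  11 → 13: 5/9
  12 → 13: 7/12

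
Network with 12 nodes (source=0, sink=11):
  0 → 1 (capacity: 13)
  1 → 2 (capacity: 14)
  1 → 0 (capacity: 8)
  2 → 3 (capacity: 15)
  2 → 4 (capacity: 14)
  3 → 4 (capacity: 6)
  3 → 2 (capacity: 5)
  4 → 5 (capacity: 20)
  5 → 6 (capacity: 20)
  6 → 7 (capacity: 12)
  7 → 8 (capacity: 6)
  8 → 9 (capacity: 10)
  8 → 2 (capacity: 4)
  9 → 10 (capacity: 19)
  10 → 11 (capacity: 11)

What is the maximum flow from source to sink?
Maximum flow = 6

Max flow: 6

Flow assignment:
  0 → 1: 6/13
  1 → 2: 6/14
  2 → 4: 6/14
  4 → 5: 6/20
  5 → 6: 6/20
  6 → 7: 6/12
  7 → 8: 6/6
  8 → 9: 6/10
  9 → 10: 6/19
  10 → 11: 6/11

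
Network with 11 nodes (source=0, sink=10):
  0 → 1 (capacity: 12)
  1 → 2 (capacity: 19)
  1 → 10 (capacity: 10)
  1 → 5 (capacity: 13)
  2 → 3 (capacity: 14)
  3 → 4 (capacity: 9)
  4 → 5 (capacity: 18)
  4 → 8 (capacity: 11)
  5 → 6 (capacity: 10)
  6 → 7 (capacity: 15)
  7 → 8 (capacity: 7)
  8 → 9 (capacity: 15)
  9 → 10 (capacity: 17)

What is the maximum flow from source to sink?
Maximum flow = 12

Max flow: 12

Flow assignment:
  0 → 1: 12/12
  1 → 2: 2/19
  1 → 10: 10/10
  2 → 3: 2/14
  3 → 4: 2/9
  4 → 8: 2/11
  8 → 9: 2/15
  9 → 10: 2/17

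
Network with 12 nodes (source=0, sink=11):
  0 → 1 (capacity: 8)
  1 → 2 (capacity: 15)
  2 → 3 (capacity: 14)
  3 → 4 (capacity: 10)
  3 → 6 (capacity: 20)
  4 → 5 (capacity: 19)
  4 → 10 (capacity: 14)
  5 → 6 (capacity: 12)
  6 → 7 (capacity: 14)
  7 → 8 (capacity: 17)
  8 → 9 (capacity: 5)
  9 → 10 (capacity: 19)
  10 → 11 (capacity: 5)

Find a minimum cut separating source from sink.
Min cut value = 5, edges: (10,11)

Min cut value: 5
Partition: S = [0, 1, 2, 3, 4, 5, 6, 7, 8, 9, 10], T = [11]
Cut edges: (10,11)

By max-flow min-cut theorem, max flow = min cut = 5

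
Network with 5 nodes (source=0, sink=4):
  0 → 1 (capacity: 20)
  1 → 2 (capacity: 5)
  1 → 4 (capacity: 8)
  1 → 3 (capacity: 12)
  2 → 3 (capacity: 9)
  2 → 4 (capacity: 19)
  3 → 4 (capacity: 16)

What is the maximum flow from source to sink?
Maximum flow = 20

Max flow: 20

Flow assignment:
  0 → 1: 20/20
  1 → 2: 5/5
  1 → 4: 8/8
  1 → 3: 7/12
  2 → 4: 5/19
  3 → 4: 7/16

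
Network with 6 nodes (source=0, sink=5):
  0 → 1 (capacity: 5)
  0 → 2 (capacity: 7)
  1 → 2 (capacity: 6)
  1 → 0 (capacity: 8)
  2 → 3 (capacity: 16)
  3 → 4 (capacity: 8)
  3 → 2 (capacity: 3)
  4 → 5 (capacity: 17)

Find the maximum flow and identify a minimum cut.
Max flow = 8, Min cut edges: (3,4)

Maximum flow: 8
Minimum cut: (3,4)
Partition: S = [0, 1, 2, 3], T = [4, 5]

Max-flow min-cut theorem verified: both equal 8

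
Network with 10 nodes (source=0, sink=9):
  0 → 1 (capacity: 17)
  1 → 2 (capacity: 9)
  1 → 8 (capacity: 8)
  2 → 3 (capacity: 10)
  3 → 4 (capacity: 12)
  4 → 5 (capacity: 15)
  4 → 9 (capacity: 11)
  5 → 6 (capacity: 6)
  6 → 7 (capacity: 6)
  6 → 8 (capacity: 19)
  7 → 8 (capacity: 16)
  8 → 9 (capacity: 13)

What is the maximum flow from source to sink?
Maximum flow = 17

Max flow: 17

Flow assignment:
  0 → 1: 17/17
  1 → 2: 9/9
  1 → 8: 8/8
  2 → 3: 9/10
  3 → 4: 9/12
  4 → 9: 9/11
  8 → 9: 8/13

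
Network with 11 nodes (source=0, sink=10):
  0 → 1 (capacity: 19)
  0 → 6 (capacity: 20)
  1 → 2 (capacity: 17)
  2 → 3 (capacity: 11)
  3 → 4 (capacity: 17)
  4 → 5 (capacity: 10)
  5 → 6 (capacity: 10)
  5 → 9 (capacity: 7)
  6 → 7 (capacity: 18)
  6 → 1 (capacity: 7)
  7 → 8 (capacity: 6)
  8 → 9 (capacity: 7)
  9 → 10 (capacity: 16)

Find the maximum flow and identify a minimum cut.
Max flow = 13, Min cut edges: (5,9), (7,8)

Maximum flow: 13
Minimum cut: (5,9), (7,8)
Partition: S = [0, 1, 2, 3, 4, 5, 6, 7], T = [8, 9, 10]

Max-flow min-cut theorem verified: both equal 13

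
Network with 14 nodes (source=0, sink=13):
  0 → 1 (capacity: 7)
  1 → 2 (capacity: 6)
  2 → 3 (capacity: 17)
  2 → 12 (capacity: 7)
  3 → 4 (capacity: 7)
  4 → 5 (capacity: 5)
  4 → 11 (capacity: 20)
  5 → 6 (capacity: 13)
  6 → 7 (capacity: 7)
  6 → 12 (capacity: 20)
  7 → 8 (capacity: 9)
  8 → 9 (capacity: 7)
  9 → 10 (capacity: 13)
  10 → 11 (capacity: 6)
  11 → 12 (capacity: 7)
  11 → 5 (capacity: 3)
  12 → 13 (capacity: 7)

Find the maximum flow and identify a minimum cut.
Max flow = 6, Min cut edges: (1,2)

Maximum flow: 6
Minimum cut: (1,2)
Partition: S = [0, 1], T = [2, 3, 4, 5, 6, 7, 8, 9, 10, 11, 12, 13]

Max-flow min-cut theorem verified: both equal 6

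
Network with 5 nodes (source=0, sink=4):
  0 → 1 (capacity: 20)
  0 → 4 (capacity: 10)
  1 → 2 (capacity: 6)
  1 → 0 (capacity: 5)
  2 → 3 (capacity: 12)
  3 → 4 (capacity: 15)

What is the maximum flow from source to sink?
Maximum flow = 16

Max flow: 16

Flow assignment:
  0 → 1: 6/20
  0 → 4: 10/10
  1 → 2: 6/6
  2 → 3: 6/12
  3 → 4: 6/15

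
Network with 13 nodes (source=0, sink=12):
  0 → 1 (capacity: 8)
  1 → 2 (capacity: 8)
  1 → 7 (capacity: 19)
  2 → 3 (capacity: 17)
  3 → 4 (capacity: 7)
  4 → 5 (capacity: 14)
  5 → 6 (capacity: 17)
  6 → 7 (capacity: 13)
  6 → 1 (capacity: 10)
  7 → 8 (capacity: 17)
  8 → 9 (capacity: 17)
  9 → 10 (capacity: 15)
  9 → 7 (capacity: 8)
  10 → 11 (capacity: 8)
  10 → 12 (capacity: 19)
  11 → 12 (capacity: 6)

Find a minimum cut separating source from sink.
Min cut value = 8, edges: (0,1)

Min cut value: 8
Partition: S = [0], T = [1, 2, 3, 4, 5, 6, 7, 8, 9, 10, 11, 12]
Cut edges: (0,1)

By max-flow min-cut theorem, max flow = min cut = 8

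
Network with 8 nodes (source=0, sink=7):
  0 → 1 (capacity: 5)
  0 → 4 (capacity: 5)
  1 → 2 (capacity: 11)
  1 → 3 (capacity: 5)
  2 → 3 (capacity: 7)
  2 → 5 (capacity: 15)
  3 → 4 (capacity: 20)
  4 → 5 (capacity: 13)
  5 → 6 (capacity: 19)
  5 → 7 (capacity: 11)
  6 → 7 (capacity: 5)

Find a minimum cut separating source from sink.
Min cut value = 10, edges: (0,1), (0,4)

Min cut value: 10
Partition: S = [0], T = [1, 2, 3, 4, 5, 6, 7]
Cut edges: (0,1), (0,4)

By max-flow min-cut theorem, max flow = min cut = 10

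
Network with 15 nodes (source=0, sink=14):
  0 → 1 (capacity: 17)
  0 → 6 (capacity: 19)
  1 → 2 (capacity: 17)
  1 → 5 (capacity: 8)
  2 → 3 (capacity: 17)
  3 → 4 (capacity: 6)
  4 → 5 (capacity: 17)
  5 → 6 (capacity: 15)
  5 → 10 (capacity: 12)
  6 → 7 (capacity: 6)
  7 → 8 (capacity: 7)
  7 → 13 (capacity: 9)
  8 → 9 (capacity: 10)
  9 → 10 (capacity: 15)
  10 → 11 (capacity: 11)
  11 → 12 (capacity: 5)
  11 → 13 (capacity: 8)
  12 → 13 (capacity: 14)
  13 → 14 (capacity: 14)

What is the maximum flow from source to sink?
Maximum flow = 14

Max flow: 14

Flow assignment:
  0 → 1: 14/17
  1 → 2: 6/17
  1 → 5: 8/8
  2 → 3: 6/17
  3 → 4: 6/6
  4 → 5: 6/17
  5 → 6: 3/15
  5 → 10: 11/12
  6 → 7: 3/6
  7 → 13: 3/9
  10 → 11: 11/11
  11 → 12: 3/5
  11 → 13: 8/8
  12 → 13: 3/14
  13 → 14: 14/14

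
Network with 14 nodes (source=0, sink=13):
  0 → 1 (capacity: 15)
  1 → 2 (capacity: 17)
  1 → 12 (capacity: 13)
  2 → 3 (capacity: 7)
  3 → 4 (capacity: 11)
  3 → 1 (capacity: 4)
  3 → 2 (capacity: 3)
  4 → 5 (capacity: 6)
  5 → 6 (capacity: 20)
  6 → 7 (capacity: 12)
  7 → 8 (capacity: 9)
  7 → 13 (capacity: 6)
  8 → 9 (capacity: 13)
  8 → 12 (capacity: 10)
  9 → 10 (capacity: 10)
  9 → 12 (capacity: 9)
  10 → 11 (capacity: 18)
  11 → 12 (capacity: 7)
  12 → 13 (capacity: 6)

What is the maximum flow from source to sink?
Maximum flow = 12

Max flow: 12

Flow assignment:
  0 → 1: 12/15
  1 → 2: 7/17
  1 → 12: 6/13
  2 → 3: 7/7
  3 → 4: 6/11
  3 → 1: 1/4
  4 → 5: 6/6
  5 → 6: 6/20
  6 → 7: 6/12
  7 → 13: 6/6
  12 → 13: 6/6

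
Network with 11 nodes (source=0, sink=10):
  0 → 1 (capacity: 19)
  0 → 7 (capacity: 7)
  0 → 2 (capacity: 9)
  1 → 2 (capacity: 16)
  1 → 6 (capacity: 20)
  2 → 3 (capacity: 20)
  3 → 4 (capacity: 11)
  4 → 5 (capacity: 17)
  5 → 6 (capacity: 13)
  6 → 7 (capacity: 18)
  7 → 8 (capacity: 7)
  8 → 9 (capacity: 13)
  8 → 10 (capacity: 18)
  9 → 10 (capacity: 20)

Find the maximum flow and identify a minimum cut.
Max flow = 7, Min cut edges: (7,8)

Maximum flow: 7
Minimum cut: (7,8)
Partition: S = [0, 1, 2, 3, 4, 5, 6, 7], T = [8, 9, 10]

Max-flow min-cut theorem verified: both equal 7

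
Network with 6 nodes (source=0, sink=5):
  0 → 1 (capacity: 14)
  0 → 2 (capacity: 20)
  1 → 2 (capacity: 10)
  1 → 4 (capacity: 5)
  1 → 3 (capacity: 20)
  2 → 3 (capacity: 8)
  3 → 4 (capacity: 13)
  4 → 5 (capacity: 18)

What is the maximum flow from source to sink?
Maximum flow = 18

Max flow: 18

Flow assignment:
  0 → 1: 10/14
  0 → 2: 8/20
  1 → 4: 5/5
  1 → 3: 5/20
  2 → 3: 8/8
  3 → 4: 13/13
  4 → 5: 18/18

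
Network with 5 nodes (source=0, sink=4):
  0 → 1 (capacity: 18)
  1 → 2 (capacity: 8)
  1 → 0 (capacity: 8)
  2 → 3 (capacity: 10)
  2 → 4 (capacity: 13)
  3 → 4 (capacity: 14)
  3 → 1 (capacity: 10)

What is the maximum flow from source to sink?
Maximum flow = 8

Max flow: 8

Flow assignment:
  0 → 1: 8/18
  1 → 2: 8/8
  2 → 4: 8/13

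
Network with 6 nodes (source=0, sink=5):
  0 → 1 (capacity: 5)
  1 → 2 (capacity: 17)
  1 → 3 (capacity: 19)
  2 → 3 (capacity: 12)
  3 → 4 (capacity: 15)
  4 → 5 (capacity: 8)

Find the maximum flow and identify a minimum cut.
Max flow = 5, Min cut edges: (0,1)

Maximum flow: 5
Minimum cut: (0,1)
Partition: S = [0], T = [1, 2, 3, 4, 5]

Max-flow min-cut theorem verified: both equal 5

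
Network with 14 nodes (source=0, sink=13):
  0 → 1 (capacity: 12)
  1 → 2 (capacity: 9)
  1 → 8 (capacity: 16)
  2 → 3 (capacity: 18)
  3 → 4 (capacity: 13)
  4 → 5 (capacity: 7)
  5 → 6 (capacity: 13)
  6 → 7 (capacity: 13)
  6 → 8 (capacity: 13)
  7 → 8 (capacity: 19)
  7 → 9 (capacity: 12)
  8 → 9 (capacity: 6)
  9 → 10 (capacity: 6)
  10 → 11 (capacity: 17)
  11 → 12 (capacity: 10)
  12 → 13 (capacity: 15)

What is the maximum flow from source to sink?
Maximum flow = 6

Max flow: 6

Flow assignment:
  0 → 1: 6/12
  1 → 2: 6/9
  2 → 3: 6/18
  3 → 4: 6/13
  4 → 5: 6/7
  5 → 6: 6/13
  6 → 7: 6/13
  7 → 8: 6/19
  8 → 9: 6/6
  9 → 10: 6/6
  10 → 11: 6/17
  11 → 12: 6/10
  12 → 13: 6/15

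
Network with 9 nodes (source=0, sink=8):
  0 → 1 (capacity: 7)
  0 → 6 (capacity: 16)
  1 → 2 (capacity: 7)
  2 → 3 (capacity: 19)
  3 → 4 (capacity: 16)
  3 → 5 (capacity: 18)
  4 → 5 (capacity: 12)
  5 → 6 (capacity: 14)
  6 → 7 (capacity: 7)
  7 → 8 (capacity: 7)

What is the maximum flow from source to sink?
Maximum flow = 7

Max flow: 7

Flow assignment:
  0 → 1: 7/7
  1 → 2: 7/7
  2 → 3: 7/19
  3 → 5: 7/18
  5 → 6: 7/14
  6 → 7: 7/7
  7 → 8: 7/7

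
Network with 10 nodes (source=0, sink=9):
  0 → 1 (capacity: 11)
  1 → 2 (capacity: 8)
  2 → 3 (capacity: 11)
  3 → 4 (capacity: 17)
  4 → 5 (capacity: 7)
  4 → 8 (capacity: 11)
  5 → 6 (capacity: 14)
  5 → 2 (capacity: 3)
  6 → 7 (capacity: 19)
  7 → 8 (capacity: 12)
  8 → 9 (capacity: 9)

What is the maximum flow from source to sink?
Maximum flow = 8

Max flow: 8

Flow assignment:
  0 → 1: 8/11
  1 → 2: 8/8
  2 → 3: 8/11
  3 → 4: 8/17
  4 → 8: 8/11
  8 → 9: 8/9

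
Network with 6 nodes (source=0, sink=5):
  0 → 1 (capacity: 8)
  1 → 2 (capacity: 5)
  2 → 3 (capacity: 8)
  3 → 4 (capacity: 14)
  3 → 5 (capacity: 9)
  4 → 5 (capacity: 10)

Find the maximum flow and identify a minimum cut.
Max flow = 5, Min cut edges: (1,2)

Maximum flow: 5
Minimum cut: (1,2)
Partition: S = [0, 1], T = [2, 3, 4, 5]

Max-flow min-cut theorem verified: both equal 5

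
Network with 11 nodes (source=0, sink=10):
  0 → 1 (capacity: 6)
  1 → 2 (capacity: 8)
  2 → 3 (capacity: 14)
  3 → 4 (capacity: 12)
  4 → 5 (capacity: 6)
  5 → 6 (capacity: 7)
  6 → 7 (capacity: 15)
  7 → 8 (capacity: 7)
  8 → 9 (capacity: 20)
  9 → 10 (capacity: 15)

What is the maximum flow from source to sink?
Maximum flow = 6

Max flow: 6

Flow assignment:
  0 → 1: 6/6
  1 → 2: 6/8
  2 → 3: 6/14
  3 → 4: 6/12
  4 → 5: 6/6
  5 → 6: 6/7
  6 → 7: 6/15
  7 → 8: 6/7
  8 → 9: 6/20
  9 → 10: 6/15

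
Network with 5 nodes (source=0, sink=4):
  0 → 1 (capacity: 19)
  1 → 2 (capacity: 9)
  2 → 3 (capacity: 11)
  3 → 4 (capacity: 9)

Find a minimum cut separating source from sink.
Min cut value = 9, edges: (3,4)

Min cut value: 9
Partition: S = [0, 1, 2, 3], T = [4]
Cut edges: (3,4)

By max-flow min-cut theorem, max flow = min cut = 9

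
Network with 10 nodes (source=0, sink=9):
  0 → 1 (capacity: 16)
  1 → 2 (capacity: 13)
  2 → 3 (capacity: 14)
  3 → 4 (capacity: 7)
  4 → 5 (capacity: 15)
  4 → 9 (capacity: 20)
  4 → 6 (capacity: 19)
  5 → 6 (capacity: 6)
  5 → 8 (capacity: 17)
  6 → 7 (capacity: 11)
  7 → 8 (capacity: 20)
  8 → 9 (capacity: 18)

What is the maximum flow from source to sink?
Maximum flow = 7

Max flow: 7

Flow assignment:
  0 → 1: 7/16
  1 → 2: 7/13
  2 → 3: 7/14
  3 → 4: 7/7
  4 → 9: 7/20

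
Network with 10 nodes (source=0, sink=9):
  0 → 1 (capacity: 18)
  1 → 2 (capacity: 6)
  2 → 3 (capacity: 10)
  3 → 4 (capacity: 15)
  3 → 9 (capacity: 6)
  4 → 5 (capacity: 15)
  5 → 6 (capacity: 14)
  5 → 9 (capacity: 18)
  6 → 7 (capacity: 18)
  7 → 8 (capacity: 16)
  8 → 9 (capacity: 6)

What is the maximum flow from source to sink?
Maximum flow = 6

Max flow: 6

Flow assignment:
  0 → 1: 6/18
  1 → 2: 6/6
  2 → 3: 6/10
  3 → 9: 6/6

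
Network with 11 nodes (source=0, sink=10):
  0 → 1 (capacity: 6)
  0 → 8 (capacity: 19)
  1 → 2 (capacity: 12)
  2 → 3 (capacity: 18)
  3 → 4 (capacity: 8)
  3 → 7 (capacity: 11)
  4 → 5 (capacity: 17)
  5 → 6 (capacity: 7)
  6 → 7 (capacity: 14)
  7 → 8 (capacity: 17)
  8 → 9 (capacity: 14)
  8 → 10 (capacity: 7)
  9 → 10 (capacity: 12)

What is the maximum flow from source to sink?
Maximum flow = 19

Max flow: 19

Flow assignment:
  0 → 1: 6/6
  0 → 8: 13/19
  1 → 2: 6/12
  2 → 3: 6/18
  3 → 7: 6/11
  7 → 8: 6/17
  8 → 9: 12/14
  8 → 10: 7/7
  9 → 10: 12/12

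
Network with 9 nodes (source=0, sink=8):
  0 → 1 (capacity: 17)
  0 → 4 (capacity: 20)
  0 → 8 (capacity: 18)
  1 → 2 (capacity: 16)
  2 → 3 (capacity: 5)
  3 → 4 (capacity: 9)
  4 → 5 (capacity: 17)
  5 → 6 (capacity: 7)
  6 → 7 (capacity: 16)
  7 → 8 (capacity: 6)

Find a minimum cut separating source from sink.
Min cut value = 24, edges: (0,8), (7,8)

Min cut value: 24
Partition: S = [0, 1, 2, 3, 4, 5, 6, 7], T = [8]
Cut edges: (0,8), (7,8)

By max-flow min-cut theorem, max flow = min cut = 24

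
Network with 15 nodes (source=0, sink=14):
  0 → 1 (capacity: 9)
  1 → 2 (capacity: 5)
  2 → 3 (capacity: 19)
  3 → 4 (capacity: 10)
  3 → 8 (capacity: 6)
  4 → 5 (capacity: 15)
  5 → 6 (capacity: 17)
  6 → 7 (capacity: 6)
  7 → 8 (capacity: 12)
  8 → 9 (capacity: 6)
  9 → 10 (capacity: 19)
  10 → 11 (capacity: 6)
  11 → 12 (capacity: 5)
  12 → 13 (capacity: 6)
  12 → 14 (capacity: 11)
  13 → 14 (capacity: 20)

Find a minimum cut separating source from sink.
Min cut value = 5, edges: (11,12)

Min cut value: 5
Partition: S = [0, 1, 2, 3, 4, 5, 6, 7, 8, 9, 10, 11], T = [12, 13, 14]
Cut edges: (11,12)

By max-flow min-cut theorem, max flow = min cut = 5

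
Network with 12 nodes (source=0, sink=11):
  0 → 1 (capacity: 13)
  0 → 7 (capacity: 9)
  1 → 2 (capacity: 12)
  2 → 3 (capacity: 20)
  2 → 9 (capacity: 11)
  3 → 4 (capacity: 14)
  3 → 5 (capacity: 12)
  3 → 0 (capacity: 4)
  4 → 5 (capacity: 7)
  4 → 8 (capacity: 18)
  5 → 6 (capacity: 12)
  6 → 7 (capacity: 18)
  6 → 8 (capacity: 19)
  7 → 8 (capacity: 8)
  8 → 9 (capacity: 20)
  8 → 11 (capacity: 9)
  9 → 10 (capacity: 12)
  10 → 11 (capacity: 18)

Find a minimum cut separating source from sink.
Min cut value = 20, edges: (1,2), (7,8)

Min cut value: 20
Partition: S = [0, 1, 7], T = [2, 3, 4, 5, 6, 8, 9, 10, 11]
Cut edges: (1,2), (7,8)

By max-flow min-cut theorem, max flow = min cut = 20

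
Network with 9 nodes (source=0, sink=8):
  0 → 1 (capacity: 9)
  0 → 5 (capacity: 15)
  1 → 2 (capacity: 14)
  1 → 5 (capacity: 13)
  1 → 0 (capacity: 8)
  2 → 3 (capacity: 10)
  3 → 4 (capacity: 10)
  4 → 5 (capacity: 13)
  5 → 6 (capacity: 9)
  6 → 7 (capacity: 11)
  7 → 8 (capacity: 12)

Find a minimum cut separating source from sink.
Min cut value = 9, edges: (5,6)

Min cut value: 9
Partition: S = [0, 1, 2, 3, 4, 5], T = [6, 7, 8]
Cut edges: (5,6)

By max-flow min-cut theorem, max flow = min cut = 9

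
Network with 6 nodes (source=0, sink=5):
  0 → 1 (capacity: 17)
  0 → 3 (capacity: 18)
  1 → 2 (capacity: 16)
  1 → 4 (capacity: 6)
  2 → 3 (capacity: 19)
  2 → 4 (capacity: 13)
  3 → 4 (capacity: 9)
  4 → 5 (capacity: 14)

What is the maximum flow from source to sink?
Maximum flow = 14

Max flow: 14

Flow assignment:
  0 → 1: 5/17
  0 → 3: 9/18
  1 → 4: 5/6
  3 → 4: 9/9
  4 → 5: 14/14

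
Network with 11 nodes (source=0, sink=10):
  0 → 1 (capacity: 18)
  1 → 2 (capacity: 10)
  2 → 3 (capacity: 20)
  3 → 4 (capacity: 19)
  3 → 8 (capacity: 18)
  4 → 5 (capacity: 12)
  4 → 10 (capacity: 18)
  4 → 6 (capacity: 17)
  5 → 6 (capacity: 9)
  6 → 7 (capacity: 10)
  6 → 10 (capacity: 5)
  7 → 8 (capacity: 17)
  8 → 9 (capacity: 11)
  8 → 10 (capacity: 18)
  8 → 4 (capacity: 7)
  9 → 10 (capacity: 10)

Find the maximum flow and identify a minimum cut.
Max flow = 10, Min cut edges: (1,2)

Maximum flow: 10
Minimum cut: (1,2)
Partition: S = [0, 1], T = [2, 3, 4, 5, 6, 7, 8, 9, 10]

Max-flow min-cut theorem verified: both equal 10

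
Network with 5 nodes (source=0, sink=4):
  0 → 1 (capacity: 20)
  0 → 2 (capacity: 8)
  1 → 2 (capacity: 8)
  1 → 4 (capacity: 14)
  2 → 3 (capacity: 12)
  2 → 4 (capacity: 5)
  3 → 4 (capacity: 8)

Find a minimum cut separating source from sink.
Min cut value = 27, edges: (1,4), (2,4), (3,4)

Min cut value: 27
Partition: S = [0, 1, 2, 3], T = [4]
Cut edges: (1,4), (2,4), (3,4)

By max-flow min-cut theorem, max flow = min cut = 27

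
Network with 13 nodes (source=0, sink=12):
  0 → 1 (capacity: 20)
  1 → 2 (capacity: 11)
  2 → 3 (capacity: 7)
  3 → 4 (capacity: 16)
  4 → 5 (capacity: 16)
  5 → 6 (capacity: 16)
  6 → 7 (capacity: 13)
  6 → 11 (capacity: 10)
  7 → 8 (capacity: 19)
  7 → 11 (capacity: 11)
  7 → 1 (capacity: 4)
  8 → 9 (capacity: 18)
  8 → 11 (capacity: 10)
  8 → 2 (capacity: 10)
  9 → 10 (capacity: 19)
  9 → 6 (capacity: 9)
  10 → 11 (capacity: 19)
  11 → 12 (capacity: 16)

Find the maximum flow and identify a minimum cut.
Max flow = 7, Min cut edges: (2,3)

Maximum flow: 7
Minimum cut: (2,3)
Partition: S = [0, 1, 2], T = [3, 4, 5, 6, 7, 8, 9, 10, 11, 12]

Max-flow min-cut theorem verified: both equal 7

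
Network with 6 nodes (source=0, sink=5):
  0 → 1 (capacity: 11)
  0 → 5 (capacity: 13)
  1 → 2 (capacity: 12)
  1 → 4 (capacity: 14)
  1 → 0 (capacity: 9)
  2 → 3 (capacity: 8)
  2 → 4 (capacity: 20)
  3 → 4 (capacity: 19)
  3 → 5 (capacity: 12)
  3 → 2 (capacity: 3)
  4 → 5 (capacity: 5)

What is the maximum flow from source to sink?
Maximum flow = 24

Max flow: 24

Flow assignment:
  0 → 1: 11/11
  0 → 5: 13/13
  1 → 2: 6/12
  1 → 4: 5/14
  2 → 3: 6/8
  3 → 5: 6/12
  4 → 5: 5/5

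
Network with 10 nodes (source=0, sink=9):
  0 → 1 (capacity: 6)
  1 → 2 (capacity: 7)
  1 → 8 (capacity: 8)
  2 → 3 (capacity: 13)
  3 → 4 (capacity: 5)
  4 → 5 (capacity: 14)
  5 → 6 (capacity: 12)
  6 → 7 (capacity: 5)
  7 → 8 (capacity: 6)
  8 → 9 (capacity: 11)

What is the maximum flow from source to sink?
Maximum flow = 6

Max flow: 6

Flow assignment:
  0 → 1: 6/6
  1 → 8: 6/8
  8 → 9: 6/11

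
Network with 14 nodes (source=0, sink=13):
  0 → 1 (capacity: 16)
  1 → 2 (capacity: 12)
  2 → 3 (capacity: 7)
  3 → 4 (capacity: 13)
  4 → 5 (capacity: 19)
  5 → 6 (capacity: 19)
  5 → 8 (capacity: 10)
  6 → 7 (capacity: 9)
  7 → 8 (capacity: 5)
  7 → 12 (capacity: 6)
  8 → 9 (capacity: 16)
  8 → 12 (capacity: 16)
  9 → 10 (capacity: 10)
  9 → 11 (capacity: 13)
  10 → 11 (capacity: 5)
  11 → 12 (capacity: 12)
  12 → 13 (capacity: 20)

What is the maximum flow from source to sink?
Maximum flow = 7

Max flow: 7

Flow assignment:
  0 → 1: 7/16
  1 → 2: 7/12
  2 → 3: 7/7
  3 → 4: 7/13
  4 → 5: 7/19
  5 → 8: 7/10
  8 → 12: 7/16
  12 → 13: 7/20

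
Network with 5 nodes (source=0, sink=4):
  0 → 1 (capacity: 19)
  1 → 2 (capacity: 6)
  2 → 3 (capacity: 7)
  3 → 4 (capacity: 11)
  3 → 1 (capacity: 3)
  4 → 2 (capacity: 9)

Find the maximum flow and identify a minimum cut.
Max flow = 6, Min cut edges: (1,2)

Maximum flow: 6
Minimum cut: (1,2)
Partition: S = [0, 1], T = [2, 3, 4]

Max-flow min-cut theorem verified: both equal 6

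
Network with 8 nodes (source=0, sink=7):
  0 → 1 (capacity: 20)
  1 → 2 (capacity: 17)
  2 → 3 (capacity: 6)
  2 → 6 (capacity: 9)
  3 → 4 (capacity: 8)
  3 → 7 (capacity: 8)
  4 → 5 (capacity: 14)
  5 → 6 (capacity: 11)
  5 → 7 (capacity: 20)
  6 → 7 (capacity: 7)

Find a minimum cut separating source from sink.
Min cut value = 13, edges: (2,3), (6,7)

Min cut value: 13
Partition: S = [0, 1, 2, 6], T = [3, 4, 5, 7]
Cut edges: (2,3), (6,7)

By max-flow min-cut theorem, max flow = min cut = 13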